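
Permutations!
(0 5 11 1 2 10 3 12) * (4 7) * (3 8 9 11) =(0 5 3 12)(1 2 10 8 9 11)(4 7) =[5, 2, 10, 12, 7, 3, 6, 4, 9, 11, 8, 1, 0]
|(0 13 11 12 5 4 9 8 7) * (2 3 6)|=9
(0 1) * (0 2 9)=[1, 2, 9, 3, 4, 5, 6, 7, 8, 0]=(0 1 2 9)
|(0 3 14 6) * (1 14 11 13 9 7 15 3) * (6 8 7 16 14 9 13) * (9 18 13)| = |(0 1 18 13 9 16 14 8 7 15 3 11 6)| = 13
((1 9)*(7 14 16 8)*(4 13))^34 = (7 16)(8 14)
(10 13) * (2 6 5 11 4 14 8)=[0, 1, 6, 3, 14, 11, 5, 7, 2, 9, 13, 4, 12, 10, 8]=(2 6 5 11 4 14 8)(10 13)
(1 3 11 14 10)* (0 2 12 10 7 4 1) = (0 2 12 10)(1 3 11 14 7 4) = [2, 3, 12, 11, 1, 5, 6, 4, 8, 9, 0, 14, 10, 13, 7]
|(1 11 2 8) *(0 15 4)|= 12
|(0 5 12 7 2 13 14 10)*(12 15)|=9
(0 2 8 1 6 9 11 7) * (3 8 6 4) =[2, 4, 6, 8, 3, 5, 9, 0, 1, 11, 10, 7] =(0 2 6 9 11 7)(1 4 3 8)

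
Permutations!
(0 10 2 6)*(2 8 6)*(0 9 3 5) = (0 10 8 6 9 3 5) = [10, 1, 2, 5, 4, 0, 9, 7, 6, 3, 8]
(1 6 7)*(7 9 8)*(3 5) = (1 6 9 8 7)(3 5) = [0, 6, 2, 5, 4, 3, 9, 1, 7, 8]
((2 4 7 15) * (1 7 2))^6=(15)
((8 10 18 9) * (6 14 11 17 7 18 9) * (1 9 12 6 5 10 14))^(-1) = ((1 9 8 14 11 17 7 18 5 10 12 6))^(-1) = (1 6 12 10 5 18 7 17 11 14 8 9)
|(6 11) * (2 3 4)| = 6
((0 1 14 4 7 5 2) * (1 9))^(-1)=((0 9 1 14 4 7 5 2))^(-1)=(0 2 5 7 4 14 1 9)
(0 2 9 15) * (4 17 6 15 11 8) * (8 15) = (0 2 9 11 15)(4 17 6 8) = [2, 1, 9, 3, 17, 5, 8, 7, 4, 11, 10, 15, 12, 13, 14, 0, 16, 6]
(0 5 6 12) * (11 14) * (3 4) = [5, 1, 2, 4, 3, 6, 12, 7, 8, 9, 10, 14, 0, 13, 11] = (0 5 6 12)(3 4)(11 14)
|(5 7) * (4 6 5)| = |(4 6 5 7)| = 4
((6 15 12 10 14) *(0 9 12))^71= (0 9 12 10 14 6 15)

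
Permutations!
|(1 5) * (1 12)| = 3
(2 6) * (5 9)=(2 6)(5 9)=[0, 1, 6, 3, 4, 9, 2, 7, 8, 5]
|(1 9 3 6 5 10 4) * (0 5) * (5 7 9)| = 20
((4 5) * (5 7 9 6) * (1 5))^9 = ((1 5 4 7 9 6))^9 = (1 7)(4 6)(5 9)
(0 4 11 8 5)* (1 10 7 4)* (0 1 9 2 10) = (0 9 2 10 7 4 11 8 5 1) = [9, 0, 10, 3, 11, 1, 6, 4, 5, 2, 7, 8]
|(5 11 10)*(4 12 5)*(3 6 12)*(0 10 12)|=|(0 10 4 3 6)(5 11 12)|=15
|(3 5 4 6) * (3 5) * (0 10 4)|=5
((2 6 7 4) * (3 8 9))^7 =((2 6 7 4)(3 8 9))^7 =(2 4 7 6)(3 8 9)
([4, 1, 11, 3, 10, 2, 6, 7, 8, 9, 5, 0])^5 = (0 11 2 5 10 4)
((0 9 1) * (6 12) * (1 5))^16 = (12)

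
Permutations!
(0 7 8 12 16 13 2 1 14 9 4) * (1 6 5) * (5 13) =(0 7 8 12 16 5 1 14 9 4)(2 6 13) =[7, 14, 6, 3, 0, 1, 13, 8, 12, 4, 10, 11, 16, 2, 9, 15, 5]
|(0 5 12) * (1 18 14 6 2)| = |(0 5 12)(1 18 14 6 2)| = 15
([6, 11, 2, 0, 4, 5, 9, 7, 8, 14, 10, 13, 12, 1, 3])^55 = (14)(1 11 13)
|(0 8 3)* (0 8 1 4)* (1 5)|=|(0 5 1 4)(3 8)|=4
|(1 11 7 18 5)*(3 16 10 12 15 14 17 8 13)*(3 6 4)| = 55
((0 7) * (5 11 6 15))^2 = ((0 7)(5 11 6 15))^2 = (5 6)(11 15)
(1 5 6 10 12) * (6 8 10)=(1 5 8 10 12)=[0, 5, 2, 3, 4, 8, 6, 7, 10, 9, 12, 11, 1]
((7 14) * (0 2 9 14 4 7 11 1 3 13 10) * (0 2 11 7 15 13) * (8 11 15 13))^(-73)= (0 3 1 11 8 15)(2 4 9 13 14 10 7)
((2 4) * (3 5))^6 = ((2 4)(3 5))^6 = (5)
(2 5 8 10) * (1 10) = (1 10 2 5 8) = [0, 10, 5, 3, 4, 8, 6, 7, 1, 9, 2]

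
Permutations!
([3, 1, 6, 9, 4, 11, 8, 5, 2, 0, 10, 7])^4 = (0 3 9)(2 6 8)(5 11 7)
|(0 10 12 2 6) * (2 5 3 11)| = |(0 10 12 5 3 11 2 6)| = 8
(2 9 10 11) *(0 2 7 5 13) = (0 2 9 10 11 7 5 13) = [2, 1, 9, 3, 4, 13, 6, 5, 8, 10, 11, 7, 12, 0]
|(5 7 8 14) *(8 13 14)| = 4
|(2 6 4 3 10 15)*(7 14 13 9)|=|(2 6 4 3 10 15)(7 14 13 9)|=12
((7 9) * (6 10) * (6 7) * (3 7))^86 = (3 7 9 6 10) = ((3 7 9 6 10))^86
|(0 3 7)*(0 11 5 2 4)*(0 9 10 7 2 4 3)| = |(2 3)(4 9 10 7 11 5)| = 6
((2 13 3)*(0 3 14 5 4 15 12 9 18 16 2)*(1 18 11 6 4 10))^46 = (1 5 13 16)(2 18 10 14)(4 11 12)(6 9 15)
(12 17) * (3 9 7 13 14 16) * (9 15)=(3 15 9 7 13 14 16)(12 17)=[0, 1, 2, 15, 4, 5, 6, 13, 8, 7, 10, 11, 17, 14, 16, 9, 3, 12]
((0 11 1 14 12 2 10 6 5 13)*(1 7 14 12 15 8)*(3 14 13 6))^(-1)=((0 11 7 13)(1 12 2 10 3 14 15 8)(5 6))^(-1)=(0 13 7 11)(1 8 15 14 3 10 2 12)(5 6)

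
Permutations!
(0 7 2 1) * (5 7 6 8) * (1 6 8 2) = [8, 0, 6, 3, 4, 7, 2, 1, 5] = (0 8 5 7 1)(2 6)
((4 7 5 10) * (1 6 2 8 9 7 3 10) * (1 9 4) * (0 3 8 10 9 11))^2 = (0 9 5)(1 2)(3 7 11)(6 10) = ((0 3 9 7 5 11)(1 6 2 10)(4 8))^2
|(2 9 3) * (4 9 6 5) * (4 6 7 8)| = |(2 7 8 4 9 3)(5 6)| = 6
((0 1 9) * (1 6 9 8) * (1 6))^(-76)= ((0 1 8 6 9))^(-76)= (0 9 6 8 1)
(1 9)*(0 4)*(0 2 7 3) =(0 4 2 7 3)(1 9) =[4, 9, 7, 0, 2, 5, 6, 3, 8, 1]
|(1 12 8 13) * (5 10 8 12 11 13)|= 3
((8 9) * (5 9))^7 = ((5 9 8))^7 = (5 9 8)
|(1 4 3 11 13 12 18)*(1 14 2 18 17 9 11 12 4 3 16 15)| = |(1 3 12 17 9 11 13 4 16 15)(2 18 14)| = 30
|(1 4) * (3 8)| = 2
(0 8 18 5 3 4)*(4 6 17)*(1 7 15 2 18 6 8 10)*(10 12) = (0 12 10 1 7 15 2 18 5 3 8 6 17 4) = [12, 7, 18, 8, 0, 3, 17, 15, 6, 9, 1, 11, 10, 13, 14, 2, 16, 4, 5]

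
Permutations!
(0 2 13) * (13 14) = (0 2 14 13) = [2, 1, 14, 3, 4, 5, 6, 7, 8, 9, 10, 11, 12, 0, 13]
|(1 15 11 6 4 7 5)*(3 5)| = |(1 15 11 6 4 7 3 5)| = 8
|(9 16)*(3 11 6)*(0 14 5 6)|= 6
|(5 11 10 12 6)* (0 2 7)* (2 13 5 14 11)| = 5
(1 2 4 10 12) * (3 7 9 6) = (1 2 4 10 12)(3 7 9 6) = [0, 2, 4, 7, 10, 5, 3, 9, 8, 6, 12, 11, 1]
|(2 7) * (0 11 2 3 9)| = 6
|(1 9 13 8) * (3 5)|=4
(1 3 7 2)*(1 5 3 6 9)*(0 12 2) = (0 12 2 5 3 7)(1 6 9) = [12, 6, 5, 7, 4, 3, 9, 0, 8, 1, 10, 11, 2]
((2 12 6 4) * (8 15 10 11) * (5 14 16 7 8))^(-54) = (2 6)(4 12)(5 16 8 10)(7 15 11 14)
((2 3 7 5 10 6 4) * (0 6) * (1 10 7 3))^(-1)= ((0 6 4 2 1 10)(5 7))^(-1)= (0 10 1 2 4 6)(5 7)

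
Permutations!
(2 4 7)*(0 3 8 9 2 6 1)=(0 3 8 9 2 4 7 6 1)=[3, 0, 4, 8, 7, 5, 1, 6, 9, 2]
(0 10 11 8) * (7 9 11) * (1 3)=(0 10 7 9 11 8)(1 3)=[10, 3, 2, 1, 4, 5, 6, 9, 0, 11, 7, 8]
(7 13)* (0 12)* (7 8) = [12, 1, 2, 3, 4, 5, 6, 13, 7, 9, 10, 11, 0, 8] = (0 12)(7 13 8)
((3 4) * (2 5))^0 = (5) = ((2 5)(3 4))^0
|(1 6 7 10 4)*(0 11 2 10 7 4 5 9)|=|(0 11 2 10 5 9)(1 6 4)|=6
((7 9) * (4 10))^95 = (4 10)(7 9)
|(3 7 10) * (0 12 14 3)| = 6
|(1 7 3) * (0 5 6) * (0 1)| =6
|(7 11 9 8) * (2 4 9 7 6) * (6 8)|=4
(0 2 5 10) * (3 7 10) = [2, 1, 5, 7, 4, 3, 6, 10, 8, 9, 0] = (0 2 5 3 7 10)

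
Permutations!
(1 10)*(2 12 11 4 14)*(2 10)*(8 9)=(1 2 12 11 4 14 10)(8 9)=[0, 2, 12, 3, 14, 5, 6, 7, 9, 8, 1, 4, 11, 13, 10]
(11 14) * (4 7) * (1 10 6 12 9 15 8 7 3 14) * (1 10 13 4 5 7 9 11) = (1 13 4 3 14)(5 7)(6 12 11 10)(8 9 15) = [0, 13, 2, 14, 3, 7, 12, 5, 9, 15, 6, 10, 11, 4, 1, 8]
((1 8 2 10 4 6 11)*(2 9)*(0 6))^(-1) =(0 4 10 2 9 8 1 11 6)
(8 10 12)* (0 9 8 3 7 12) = (0 9 8 10)(3 7 12) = [9, 1, 2, 7, 4, 5, 6, 12, 10, 8, 0, 11, 3]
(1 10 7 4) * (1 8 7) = (1 10)(4 8 7) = [0, 10, 2, 3, 8, 5, 6, 4, 7, 9, 1]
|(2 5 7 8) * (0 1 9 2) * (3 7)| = 8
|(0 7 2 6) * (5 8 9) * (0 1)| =15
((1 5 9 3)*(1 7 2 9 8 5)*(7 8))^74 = ((2 9 3 8 5 7))^74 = (2 3 5)(7 9 8)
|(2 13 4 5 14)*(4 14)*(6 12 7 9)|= |(2 13 14)(4 5)(6 12 7 9)|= 12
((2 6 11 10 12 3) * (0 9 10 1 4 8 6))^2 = (0 10 3)(1 8 11 4 6)(2 9 12)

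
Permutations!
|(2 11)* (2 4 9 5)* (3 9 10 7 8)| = 9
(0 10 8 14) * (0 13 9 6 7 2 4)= (0 10 8 14 13 9 6 7 2 4)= [10, 1, 4, 3, 0, 5, 7, 2, 14, 6, 8, 11, 12, 9, 13]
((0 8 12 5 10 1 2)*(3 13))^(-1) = ((0 8 12 5 10 1 2)(3 13))^(-1) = (0 2 1 10 5 12 8)(3 13)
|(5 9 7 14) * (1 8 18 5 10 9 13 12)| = 12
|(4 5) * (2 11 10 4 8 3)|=7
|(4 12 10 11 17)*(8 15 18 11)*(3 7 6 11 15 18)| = |(3 7 6 11 17 4 12 10 8 18 15)| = 11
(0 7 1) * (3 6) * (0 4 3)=[7, 4, 2, 6, 3, 5, 0, 1]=(0 7 1 4 3 6)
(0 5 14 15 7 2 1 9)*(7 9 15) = (0 5 14 7 2 1 15 9) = [5, 15, 1, 3, 4, 14, 6, 2, 8, 0, 10, 11, 12, 13, 7, 9]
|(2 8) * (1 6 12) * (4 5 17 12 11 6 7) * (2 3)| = 6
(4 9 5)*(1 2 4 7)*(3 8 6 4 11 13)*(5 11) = (1 2 5 7)(3 8 6 4 9 11 13) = [0, 2, 5, 8, 9, 7, 4, 1, 6, 11, 10, 13, 12, 3]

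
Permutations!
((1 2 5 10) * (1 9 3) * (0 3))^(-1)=(0 9 10 5 2 1 3)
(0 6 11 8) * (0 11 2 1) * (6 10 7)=(0 10 7 6 2 1)(8 11)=[10, 0, 1, 3, 4, 5, 2, 6, 11, 9, 7, 8]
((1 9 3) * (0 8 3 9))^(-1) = ((9)(0 8 3 1))^(-1) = (9)(0 1 3 8)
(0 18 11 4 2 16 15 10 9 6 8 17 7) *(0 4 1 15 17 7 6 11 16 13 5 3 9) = (0 18 16 17 6 8 7 4 2 13 5 3 9 11 1 15 10) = [18, 15, 13, 9, 2, 3, 8, 4, 7, 11, 0, 1, 12, 5, 14, 10, 17, 6, 16]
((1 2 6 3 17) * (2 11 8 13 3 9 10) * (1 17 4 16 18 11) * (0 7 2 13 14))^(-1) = (0 14 8 11 18 16 4 3 13 10 9 6 2 7)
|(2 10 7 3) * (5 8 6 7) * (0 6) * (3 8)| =4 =|(0 6 7 8)(2 10 5 3)|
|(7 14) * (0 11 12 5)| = 4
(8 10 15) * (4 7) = (4 7)(8 10 15) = [0, 1, 2, 3, 7, 5, 6, 4, 10, 9, 15, 11, 12, 13, 14, 8]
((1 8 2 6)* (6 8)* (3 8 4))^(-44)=(8)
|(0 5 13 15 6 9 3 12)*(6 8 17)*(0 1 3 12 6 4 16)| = 40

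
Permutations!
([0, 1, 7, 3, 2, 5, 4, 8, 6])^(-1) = [0, 1, 4, 3, 6, 5, 8, 2, 7]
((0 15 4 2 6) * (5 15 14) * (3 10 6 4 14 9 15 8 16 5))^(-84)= (16)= ((0 9 15 14 3 10 6)(2 4)(5 8 16))^(-84)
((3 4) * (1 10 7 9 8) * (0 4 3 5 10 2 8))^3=(0 10)(4 7)(5 9)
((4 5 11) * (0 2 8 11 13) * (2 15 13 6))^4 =(0 15 13)(2 5 11)(4 8 6)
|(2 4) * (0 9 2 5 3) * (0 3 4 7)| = |(0 9 2 7)(4 5)| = 4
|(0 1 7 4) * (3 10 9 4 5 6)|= 9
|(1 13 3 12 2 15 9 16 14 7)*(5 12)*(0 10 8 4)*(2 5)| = 36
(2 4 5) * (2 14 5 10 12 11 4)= [0, 1, 2, 3, 10, 14, 6, 7, 8, 9, 12, 4, 11, 13, 5]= (4 10 12 11)(5 14)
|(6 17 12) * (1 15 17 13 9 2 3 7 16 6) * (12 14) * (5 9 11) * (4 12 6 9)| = 10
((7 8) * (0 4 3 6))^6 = ((0 4 3 6)(7 8))^6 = (8)(0 3)(4 6)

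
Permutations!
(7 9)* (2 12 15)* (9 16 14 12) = [0, 1, 9, 3, 4, 5, 6, 16, 8, 7, 10, 11, 15, 13, 12, 2, 14] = (2 9 7 16 14 12 15)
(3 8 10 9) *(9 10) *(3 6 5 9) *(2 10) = [0, 1, 10, 8, 4, 9, 5, 7, 3, 6, 2] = (2 10)(3 8)(5 9 6)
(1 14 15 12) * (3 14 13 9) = (1 13 9 3 14 15 12) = [0, 13, 2, 14, 4, 5, 6, 7, 8, 3, 10, 11, 1, 9, 15, 12]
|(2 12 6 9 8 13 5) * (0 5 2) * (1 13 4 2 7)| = |(0 5)(1 13 7)(2 12 6 9 8 4)| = 6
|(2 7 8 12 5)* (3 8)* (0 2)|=7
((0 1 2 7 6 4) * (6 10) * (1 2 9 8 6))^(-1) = ((0 2 7 10 1 9 8 6 4))^(-1) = (0 4 6 8 9 1 10 7 2)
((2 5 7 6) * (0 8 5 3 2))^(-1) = ((0 8 5 7 6)(2 3))^(-1) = (0 6 7 5 8)(2 3)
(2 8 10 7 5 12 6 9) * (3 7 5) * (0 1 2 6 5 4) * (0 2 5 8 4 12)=[1, 5, 4, 7, 2, 0, 9, 3, 10, 6, 12, 11, 8]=(0 1 5)(2 4)(3 7)(6 9)(8 10 12)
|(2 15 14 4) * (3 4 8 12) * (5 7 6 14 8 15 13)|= 11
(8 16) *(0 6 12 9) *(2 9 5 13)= [6, 1, 9, 3, 4, 13, 12, 7, 16, 0, 10, 11, 5, 2, 14, 15, 8]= (0 6 12 5 13 2 9)(8 16)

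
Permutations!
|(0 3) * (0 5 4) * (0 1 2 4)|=|(0 3 5)(1 2 4)|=3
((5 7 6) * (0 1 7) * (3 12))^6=(12)(0 1 7 6 5)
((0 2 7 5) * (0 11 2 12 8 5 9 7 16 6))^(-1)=((0 12 8 5 11 2 16 6)(7 9))^(-1)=(0 6 16 2 11 5 8 12)(7 9)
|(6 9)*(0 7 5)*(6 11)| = 3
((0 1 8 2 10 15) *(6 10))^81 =((0 1 8 2 6 10 15))^81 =(0 6 1 10 8 15 2)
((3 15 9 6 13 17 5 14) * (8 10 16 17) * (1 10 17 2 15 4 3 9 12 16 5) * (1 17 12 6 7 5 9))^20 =((17)(1 10 9 7 5 14)(2 15 6 13 8 12 16)(3 4))^20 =(17)(1 9 5)(2 16 12 8 13 6 15)(7 14 10)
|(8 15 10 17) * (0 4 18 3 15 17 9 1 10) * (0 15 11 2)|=6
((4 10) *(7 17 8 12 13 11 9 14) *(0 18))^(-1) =((0 18)(4 10)(7 17 8 12 13 11 9 14))^(-1) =(0 18)(4 10)(7 14 9 11 13 12 8 17)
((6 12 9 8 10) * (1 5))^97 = (1 5)(6 9 10 12 8) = ((1 5)(6 12 9 8 10))^97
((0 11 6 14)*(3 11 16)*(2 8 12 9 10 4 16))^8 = (0 3 9)(2 11 10)(4 8 6)(12 14 16)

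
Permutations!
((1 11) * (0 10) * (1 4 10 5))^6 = (11) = ((0 5 1 11 4 10))^6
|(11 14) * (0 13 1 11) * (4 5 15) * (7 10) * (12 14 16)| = |(0 13 1 11 16 12 14)(4 5 15)(7 10)| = 42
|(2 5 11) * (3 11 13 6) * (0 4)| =|(0 4)(2 5 13 6 3 11)| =6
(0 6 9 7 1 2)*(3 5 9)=(0 6 3 5 9 7 1 2)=[6, 2, 0, 5, 4, 9, 3, 1, 8, 7]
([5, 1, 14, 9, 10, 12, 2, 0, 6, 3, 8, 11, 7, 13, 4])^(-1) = (0 7 12 5)(2 6 8 10 4 14)(3 9)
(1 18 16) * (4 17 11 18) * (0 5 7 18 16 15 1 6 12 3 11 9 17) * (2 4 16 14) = (0 5 7 18 15 1 16 6 12 3 11 14 2 4)(9 17) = [5, 16, 4, 11, 0, 7, 12, 18, 8, 17, 10, 14, 3, 13, 2, 1, 6, 9, 15]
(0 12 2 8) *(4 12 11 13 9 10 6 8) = [11, 1, 4, 3, 12, 5, 8, 7, 0, 10, 6, 13, 2, 9] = (0 11 13 9 10 6 8)(2 4 12)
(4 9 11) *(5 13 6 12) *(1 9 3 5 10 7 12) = (1 9 11 4 3 5 13 6)(7 12 10) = [0, 9, 2, 5, 3, 13, 1, 12, 8, 11, 7, 4, 10, 6]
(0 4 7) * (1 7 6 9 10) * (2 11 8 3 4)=(0 2 11 8 3 4 6 9 10 1 7)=[2, 7, 11, 4, 6, 5, 9, 0, 3, 10, 1, 8]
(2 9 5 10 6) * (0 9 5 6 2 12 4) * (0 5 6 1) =(0 9 1)(2 6 12 4 5 10) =[9, 0, 6, 3, 5, 10, 12, 7, 8, 1, 2, 11, 4]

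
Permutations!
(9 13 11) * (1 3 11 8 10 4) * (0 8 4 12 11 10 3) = (0 8 3 10 12 11 9 13 4 1) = [8, 0, 2, 10, 1, 5, 6, 7, 3, 13, 12, 9, 11, 4]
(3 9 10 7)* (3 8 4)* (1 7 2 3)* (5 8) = [0, 7, 3, 9, 1, 8, 6, 5, 4, 10, 2] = (1 7 5 8 4)(2 3 9 10)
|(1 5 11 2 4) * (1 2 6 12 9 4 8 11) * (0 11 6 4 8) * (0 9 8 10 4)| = 12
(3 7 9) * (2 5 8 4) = (2 5 8 4)(3 7 9) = [0, 1, 5, 7, 2, 8, 6, 9, 4, 3]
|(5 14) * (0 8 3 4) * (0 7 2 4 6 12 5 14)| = 6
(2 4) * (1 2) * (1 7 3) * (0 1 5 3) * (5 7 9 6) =(0 1 2 4 9 6 5 3 7) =[1, 2, 4, 7, 9, 3, 5, 0, 8, 6]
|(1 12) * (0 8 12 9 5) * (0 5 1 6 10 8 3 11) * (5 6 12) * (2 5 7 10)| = |(12)(0 3 11)(1 9)(2 5 6)(7 10 8)| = 6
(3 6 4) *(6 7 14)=(3 7 14 6 4)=[0, 1, 2, 7, 3, 5, 4, 14, 8, 9, 10, 11, 12, 13, 6]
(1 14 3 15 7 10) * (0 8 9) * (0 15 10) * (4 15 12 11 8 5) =(0 5 4 15 7)(1 14 3 10)(8 9 12 11) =[5, 14, 2, 10, 15, 4, 6, 0, 9, 12, 1, 8, 11, 13, 3, 7]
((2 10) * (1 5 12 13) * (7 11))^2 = (1 12)(5 13)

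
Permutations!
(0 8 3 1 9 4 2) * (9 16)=[8, 16, 0, 1, 2, 5, 6, 7, 3, 4, 10, 11, 12, 13, 14, 15, 9]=(0 8 3 1 16 9 4 2)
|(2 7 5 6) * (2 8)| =5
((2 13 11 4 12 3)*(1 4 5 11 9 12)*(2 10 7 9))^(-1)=((1 4)(2 13)(3 10 7 9 12)(5 11))^(-1)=(1 4)(2 13)(3 12 9 7 10)(5 11)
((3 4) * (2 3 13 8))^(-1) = ((2 3 4 13 8))^(-1) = (2 8 13 4 3)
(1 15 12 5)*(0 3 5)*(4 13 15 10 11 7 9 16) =(0 3 5 1 10 11 7 9 16 4 13 15 12) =[3, 10, 2, 5, 13, 1, 6, 9, 8, 16, 11, 7, 0, 15, 14, 12, 4]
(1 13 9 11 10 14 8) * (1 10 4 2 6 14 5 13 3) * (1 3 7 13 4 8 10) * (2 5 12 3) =(1 7 13 9 11 8)(2 6 14 10 12 3)(4 5) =[0, 7, 6, 2, 5, 4, 14, 13, 1, 11, 12, 8, 3, 9, 10]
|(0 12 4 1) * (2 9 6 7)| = 4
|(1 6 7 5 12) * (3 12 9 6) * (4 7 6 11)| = |(1 3 12)(4 7 5 9 11)| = 15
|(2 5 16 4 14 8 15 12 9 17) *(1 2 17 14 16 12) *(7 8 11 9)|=42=|(17)(1 2 5 12 7 8 15)(4 16)(9 14 11)|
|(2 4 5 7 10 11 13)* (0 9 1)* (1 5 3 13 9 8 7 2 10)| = 8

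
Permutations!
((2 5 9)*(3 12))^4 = (12)(2 5 9)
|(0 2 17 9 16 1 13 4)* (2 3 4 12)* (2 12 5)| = 21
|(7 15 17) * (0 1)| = |(0 1)(7 15 17)| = 6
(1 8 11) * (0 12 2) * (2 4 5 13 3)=[12, 8, 0, 2, 5, 13, 6, 7, 11, 9, 10, 1, 4, 3]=(0 12 4 5 13 3 2)(1 8 11)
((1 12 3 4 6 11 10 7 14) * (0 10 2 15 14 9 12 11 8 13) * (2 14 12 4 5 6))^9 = ((0 10 7 9 4 2 15 12 3 5 6 8 13)(1 11 14))^9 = (0 5 2 10 6 15 7 8 12 9 13 3 4)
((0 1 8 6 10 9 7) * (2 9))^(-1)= ((0 1 8 6 10 2 9 7))^(-1)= (0 7 9 2 10 6 8 1)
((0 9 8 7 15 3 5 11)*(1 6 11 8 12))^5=(15)(0 11 6 1 12 9)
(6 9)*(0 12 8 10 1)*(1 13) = [12, 0, 2, 3, 4, 5, 9, 7, 10, 6, 13, 11, 8, 1] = (0 12 8 10 13 1)(6 9)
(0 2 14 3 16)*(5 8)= (0 2 14 3 16)(5 8)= [2, 1, 14, 16, 4, 8, 6, 7, 5, 9, 10, 11, 12, 13, 3, 15, 0]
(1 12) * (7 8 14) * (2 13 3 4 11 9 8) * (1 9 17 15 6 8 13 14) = [0, 12, 14, 4, 11, 5, 8, 2, 1, 13, 10, 17, 9, 3, 7, 6, 16, 15] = (1 12 9 13 3 4 11 17 15 6 8)(2 14 7)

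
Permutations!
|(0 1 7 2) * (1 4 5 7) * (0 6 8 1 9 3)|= 10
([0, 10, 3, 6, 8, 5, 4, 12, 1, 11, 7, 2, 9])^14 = (1 12 2 4 10 9 3 8 7 11 6)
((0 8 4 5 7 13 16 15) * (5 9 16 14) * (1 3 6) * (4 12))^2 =((0 8 12 4 9 16 15)(1 3 6)(5 7 13 14))^2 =(0 12 9 15 8 4 16)(1 6 3)(5 13)(7 14)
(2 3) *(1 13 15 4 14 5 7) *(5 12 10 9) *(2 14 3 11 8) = (1 13 15 4 3 14 12 10 9 5 7)(2 11 8) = [0, 13, 11, 14, 3, 7, 6, 1, 2, 5, 9, 8, 10, 15, 12, 4]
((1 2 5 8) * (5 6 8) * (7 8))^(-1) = ((1 2 6 7 8))^(-1) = (1 8 7 6 2)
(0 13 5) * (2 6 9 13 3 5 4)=(0 3 5)(2 6 9 13 4)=[3, 1, 6, 5, 2, 0, 9, 7, 8, 13, 10, 11, 12, 4]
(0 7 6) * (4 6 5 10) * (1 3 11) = (0 7 5 10 4 6)(1 3 11) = [7, 3, 2, 11, 6, 10, 0, 5, 8, 9, 4, 1]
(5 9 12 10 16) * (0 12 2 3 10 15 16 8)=(0 12 15 16 5 9 2 3 10 8)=[12, 1, 3, 10, 4, 9, 6, 7, 0, 2, 8, 11, 15, 13, 14, 16, 5]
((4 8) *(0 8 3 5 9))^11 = (0 9 5 3 4 8) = ((0 8 4 3 5 9))^11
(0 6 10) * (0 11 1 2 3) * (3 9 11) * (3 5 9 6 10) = [10, 2, 6, 0, 4, 9, 3, 7, 8, 11, 5, 1] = (0 10 5 9 11 1 2 6 3)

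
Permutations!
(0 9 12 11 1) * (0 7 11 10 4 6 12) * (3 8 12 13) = (0 9)(1 7 11)(3 8 12 10 4 6 13) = [9, 7, 2, 8, 6, 5, 13, 11, 12, 0, 4, 1, 10, 3]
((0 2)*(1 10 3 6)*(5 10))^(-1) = (0 2)(1 6 3 10 5)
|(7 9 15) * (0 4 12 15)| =6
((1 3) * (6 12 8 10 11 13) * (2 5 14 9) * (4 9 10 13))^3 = (1 3)(2 10 9 14 4 5 11)(6 13 8 12)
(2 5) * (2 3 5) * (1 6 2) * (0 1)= [1, 6, 0, 5, 4, 3, 2]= (0 1 6 2)(3 5)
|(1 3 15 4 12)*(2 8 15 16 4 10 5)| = 5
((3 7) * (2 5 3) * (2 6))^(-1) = ((2 5 3 7 6))^(-1) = (2 6 7 3 5)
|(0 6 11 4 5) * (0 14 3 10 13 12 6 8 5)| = 11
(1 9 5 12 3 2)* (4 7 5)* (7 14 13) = [0, 9, 1, 2, 14, 12, 6, 5, 8, 4, 10, 11, 3, 7, 13] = (1 9 4 14 13 7 5 12 3 2)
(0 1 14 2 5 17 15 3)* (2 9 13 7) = (0 1 14 9 13 7 2 5 17 15 3) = [1, 14, 5, 0, 4, 17, 6, 2, 8, 13, 10, 11, 12, 7, 9, 3, 16, 15]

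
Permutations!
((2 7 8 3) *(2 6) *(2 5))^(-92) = ((2 7 8 3 6 5))^(-92) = (2 6 8)(3 7 5)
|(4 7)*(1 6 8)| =|(1 6 8)(4 7)| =6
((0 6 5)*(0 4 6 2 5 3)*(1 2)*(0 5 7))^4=((0 1 2 7)(3 5 4 6))^4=(7)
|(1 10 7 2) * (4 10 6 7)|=|(1 6 7 2)(4 10)|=4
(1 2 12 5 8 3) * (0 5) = (0 5 8 3 1 2 12) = [5, 2, 12, 1, 4, 8, 6, 7, 3, 9, 10, 11, 0]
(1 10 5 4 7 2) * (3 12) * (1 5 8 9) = [0, 10, 5, 12, 7, 4, 6, 2, 9, 1, 8, 11, 3] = (1 10 8 9)(2 5 4 7)(3 12)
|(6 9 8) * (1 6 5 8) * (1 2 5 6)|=|(2 5 8 6 9)|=5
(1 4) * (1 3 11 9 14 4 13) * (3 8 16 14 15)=(1 13)(3 11 9 15)(4 8 16 14)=[0, 13, 2, 11, 8, 5, 6, 7, 16, 15, 10, 9, 12, 1, 4, 3, 14]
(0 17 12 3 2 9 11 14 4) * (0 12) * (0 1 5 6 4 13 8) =(0 17 1 5 6 4 12 3 2 9 11 14 13 8) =[17, 5, 9, 2, 12, 6, 4, 7, 0, 11, 10, 14, 3, 8, 13, 15, 16, 1]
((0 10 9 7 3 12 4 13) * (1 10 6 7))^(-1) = ((0 6 7 3 12 4 13)(1 10 9))^(-1) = (0 13 4 12 3 7 6)(1 9 10)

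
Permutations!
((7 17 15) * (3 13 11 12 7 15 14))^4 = ((3 13 11 12 7 17 14))^4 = (3 7 13 17 11 14 12)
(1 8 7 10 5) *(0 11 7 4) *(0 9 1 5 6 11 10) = (0 10 6 11 7)(1 8 4 9) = [10, 8, 2, 3, 9, 5, 11, 0, 4, 1, 6, 7]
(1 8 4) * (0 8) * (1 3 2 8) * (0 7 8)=(0 1 7 8 4 3 2)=[1, 7, 0, 2, 3, 5, 6, 8, 4]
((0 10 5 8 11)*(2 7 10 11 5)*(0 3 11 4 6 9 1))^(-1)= (0 1 9 6 4)(2 10 7)(3 11)(5 8)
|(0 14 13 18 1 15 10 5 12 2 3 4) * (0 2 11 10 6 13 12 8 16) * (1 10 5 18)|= |(0 14 12 11 5 8 16)(1 15 6 13)(2 3 4)(10 18)|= 84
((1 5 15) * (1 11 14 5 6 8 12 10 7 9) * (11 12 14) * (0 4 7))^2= (0 7 1 8 5 12)(4 9 6 14 15 10)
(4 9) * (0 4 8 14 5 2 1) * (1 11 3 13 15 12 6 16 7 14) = [4, 0, 11, 13, 9, 2, 16, 14, 1, 8, 10, 3, 6, 15, 5, 12, 7] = (0 4 9 8 1)(2 11 3 13 15 12 6 16 7 14 5)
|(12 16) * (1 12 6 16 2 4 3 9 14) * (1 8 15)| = 18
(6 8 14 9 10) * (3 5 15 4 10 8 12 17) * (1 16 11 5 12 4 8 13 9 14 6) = [0, 16, 2, 12, 10, 15, 4, 7, 6, 13, 1, 5, 17, 9, 14, 8, 11, 3] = (1 16 11 5 15 8 6 4 10)(3 12 17)(9 13)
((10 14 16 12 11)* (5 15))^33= ((5 15)(10 14 16 12 11))^33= (5 15)(10 12 14 11 16)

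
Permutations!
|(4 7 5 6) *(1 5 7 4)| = |(7)(1 5 6)| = 3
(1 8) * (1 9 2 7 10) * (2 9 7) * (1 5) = (1 8 7 10 5) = [0, 8, 2, 3, 4, 1, 6, 10, 7, 9, 5]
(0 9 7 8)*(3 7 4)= (0 9 4 3 7 8)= [9, 1, 2, 7, 3, 5, 6, 8, 0, 4]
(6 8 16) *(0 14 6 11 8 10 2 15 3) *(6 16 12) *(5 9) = (0 14 16 11 8 12 6 10 2 15 3)(5 9) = [14, 1, 15, 0, 4, 9, 10, 7, 12, 5, 2, 8, 6, 13, 16, 3, 11]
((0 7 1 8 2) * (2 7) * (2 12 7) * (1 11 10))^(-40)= (12)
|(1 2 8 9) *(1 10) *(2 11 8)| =5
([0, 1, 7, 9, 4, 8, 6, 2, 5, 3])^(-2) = [0, 1, 2, 3, 4, 5, 6, 7, 8, 9]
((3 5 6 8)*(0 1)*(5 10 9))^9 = (0 1)(3 5)(6 10)(8 9)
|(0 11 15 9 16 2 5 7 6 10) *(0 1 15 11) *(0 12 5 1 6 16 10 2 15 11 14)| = 13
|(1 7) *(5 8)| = 2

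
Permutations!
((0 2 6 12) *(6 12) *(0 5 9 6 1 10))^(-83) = (0 6 12 10 9 2 1 5)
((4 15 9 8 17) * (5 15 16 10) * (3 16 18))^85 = (3 9)(4 5)(8 16)(10 17)(15 18)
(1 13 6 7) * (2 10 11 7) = (1 13 6 2 10 11 7) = [0, 13, 10, 3, 4, 5, 2, 1, 8, 9, 11, 7, 12, 6]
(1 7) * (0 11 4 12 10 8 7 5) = (0 11 4 12 10 8 7 1 5) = [11, 5, 2, 3, 12, 0, 6, 1, 7, 9, 8, 4, 10]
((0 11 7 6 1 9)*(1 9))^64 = (0 9 6 7 11)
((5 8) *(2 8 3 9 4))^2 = ((2 8 5 3 9 4))^2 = (2 5 9)(3 4 8)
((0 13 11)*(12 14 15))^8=((0 13 11)(12 14 15))^8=(0 11 13)(12 15 14)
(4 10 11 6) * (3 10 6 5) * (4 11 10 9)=[0, 1, 2, 9, 6, 3, 11, 7, 8, 4, 10, 5]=(3 9 4 6 11 5)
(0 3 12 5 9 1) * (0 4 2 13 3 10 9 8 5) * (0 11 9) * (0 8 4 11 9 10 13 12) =[13, 11, 12, 0, 2, 4, 6, 7, 5, 1, 8, 10, 9, 3] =(0 13 3)(1 11 10 8 5 4 2 12 9)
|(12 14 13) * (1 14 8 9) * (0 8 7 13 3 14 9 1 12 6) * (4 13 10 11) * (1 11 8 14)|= |(0 14 3 1 9 12 7 10 8 11 4 13 6)|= 13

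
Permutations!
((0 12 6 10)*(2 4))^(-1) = ((0 12 6 10)(2 4))^(-1) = (0 10 6 12)(2 4)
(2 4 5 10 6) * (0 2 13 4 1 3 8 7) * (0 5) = (0 2 1 3 8 7 5 10 6 13 4) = [2, 3, 1, 8, 0, 10, 13, 5, 7, 9, 6, 11, 12, 4]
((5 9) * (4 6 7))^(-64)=((4 6 7)(5 9))^(-64)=(9)(4 7 6)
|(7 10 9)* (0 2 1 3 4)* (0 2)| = 12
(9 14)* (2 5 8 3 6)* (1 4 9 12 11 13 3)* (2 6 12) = (1 4 9 14 2 5 8)(3 12 11 13) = [0, 4, 5, 12, 9, 8, 6, 7, 1, 14, 10, 13, 11, 3, 2]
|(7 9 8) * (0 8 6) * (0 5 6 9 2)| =4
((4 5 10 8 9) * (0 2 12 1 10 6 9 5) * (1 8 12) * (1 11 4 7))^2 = (0 11)(1 12 5 9)(2 4)(6 7 10 8)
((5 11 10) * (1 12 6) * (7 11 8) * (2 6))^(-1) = (1 6 2 12)(5 10 11 7 8)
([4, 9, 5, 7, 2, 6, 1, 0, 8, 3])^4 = (0 6 7 5 3 2 9 4 1)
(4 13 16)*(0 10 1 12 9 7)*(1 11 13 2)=(0 10 11 13 16 4 2 1 12 9 7)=[10, 12, 1, 3, 2, 5, 6, 0, 8, 7, 11, 13, 9, 16, 14, 15, 4]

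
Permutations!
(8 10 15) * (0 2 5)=[2, 1, 5, 3, 4, 0, 6, 7, 10, 9, 15, 11, 12, 13, 14, 8]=(0 2 5)(8 10 15)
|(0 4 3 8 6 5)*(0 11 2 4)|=|(2 4 3 8 6 5 11)|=7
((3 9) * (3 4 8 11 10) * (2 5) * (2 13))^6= (13)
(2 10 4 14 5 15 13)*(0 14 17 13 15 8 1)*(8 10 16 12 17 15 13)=[14, 0, 16, 3, 15, 10, 6, 7, 1, 9, 4, 11, 17, 2, 5, 13, 12, 8]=(0 14 5 10 4 15 13 2 16 12 17 8 1)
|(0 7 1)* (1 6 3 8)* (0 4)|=|(0 7 6 3 8 1 4)|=7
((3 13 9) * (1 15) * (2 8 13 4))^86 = ((1 15)(2 8 13 9 3 4))^86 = (15)(2 13 3)(4 8 9)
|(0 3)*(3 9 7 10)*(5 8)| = |(0 9 7 10 3)(5 8)| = 10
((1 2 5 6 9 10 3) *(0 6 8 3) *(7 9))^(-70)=(10)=((0 6 7 9 10)(1 2 5 8 3))^(-70)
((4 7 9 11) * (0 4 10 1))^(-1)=(0 1 10 11 9 7 4)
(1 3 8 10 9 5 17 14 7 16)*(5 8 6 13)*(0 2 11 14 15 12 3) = [2, 0, 11, 6, 4, 17, 13, 16, 10, 8, 9, 14, 3, 5, 7, 12, 1, 15] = (0 2 11 14 7 16 1)(3 6 13 5 17 15 12)(8 10 9)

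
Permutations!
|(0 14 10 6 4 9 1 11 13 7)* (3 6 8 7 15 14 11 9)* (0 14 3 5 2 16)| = 20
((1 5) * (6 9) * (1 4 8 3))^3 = ((1 5 4 8 3)(6 9))^3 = (1 8 5 3 4)(6 9)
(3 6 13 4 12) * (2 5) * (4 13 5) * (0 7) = (13)(0 7)(2 4 12 3 6 5) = [7, 1, 4, 6, 12, 2, 5, 0, 8, 9, 10, 11, 3, 13]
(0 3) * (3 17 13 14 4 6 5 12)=(0 17 13 14 4 6 5 12 3)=[17, 1, 2, 0, 6, 12, 5, 7, 8, 9, 10, 11, 3, 14, 4, 15, 16, 13]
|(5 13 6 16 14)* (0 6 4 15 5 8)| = |(0 6 16 14 8)(4 15 5 13)| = 20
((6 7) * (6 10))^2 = (6 10 7)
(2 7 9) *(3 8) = (2 7 9)(3 8) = [0, 1, 7, 8, 4, 5, 6, 9, 3, 2]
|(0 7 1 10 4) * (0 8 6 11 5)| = |(0 7 1 10 4 8 6 11 5)| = 9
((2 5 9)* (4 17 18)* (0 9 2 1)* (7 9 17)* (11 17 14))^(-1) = ((0 14 11 17 18 4 7 9 1)(2 5))^(-1) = (0 1 9 7 4 18 17 11 14)(2 5)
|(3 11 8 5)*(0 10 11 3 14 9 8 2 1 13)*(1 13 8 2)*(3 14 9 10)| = |(0 3 14 10 11 1 8 5 9 2 13)| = 11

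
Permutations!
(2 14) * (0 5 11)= (0 5 11)(2 14)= [5, 1, 14, 3, 4, 11, 6, 7, 8, 9, 10, 0, 12, 13, 2]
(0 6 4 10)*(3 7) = (0 6 4 10)(3 7) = [6, 1, 2, 7, 10, 5, 4, 3, 8, 9, 0]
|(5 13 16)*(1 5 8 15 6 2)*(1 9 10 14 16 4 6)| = |(1 5 13 4 6 2 9 10 14 16 8 15)| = 12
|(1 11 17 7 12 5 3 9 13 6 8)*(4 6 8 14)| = |(1 11 17 7 12 5 3 9 13 8)(4 6 14)| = 30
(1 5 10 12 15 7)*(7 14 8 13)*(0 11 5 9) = (0 11 5 10 12 15 14 8 13 7 1 9) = [11, 9, 2, 3, 4, 10, 6, 1, 13, 0, 12, 5, 15, 7, 8, 14]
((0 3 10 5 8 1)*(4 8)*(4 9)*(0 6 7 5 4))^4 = ((0 3 10 4 8 1 6 7 5 9))^4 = (0 8 5 10 6)(1 9 4 7 3)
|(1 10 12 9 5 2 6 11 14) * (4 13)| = |(1 10 12 9 5 2 6 11 14)(4 13)| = 18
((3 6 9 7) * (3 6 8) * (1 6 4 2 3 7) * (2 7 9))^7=((1 6 2 3 8 9)(4 7))^7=(1 6 2 3 8 9)(4 7)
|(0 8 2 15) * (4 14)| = |(0 8 2 15)(4 14)| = 4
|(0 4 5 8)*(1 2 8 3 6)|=8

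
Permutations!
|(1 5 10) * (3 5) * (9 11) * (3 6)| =10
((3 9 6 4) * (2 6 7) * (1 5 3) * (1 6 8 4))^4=(1 7 6 9 4 3 8 5 2)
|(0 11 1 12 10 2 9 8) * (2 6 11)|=20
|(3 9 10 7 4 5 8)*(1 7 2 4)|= 14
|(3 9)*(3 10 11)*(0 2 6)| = 12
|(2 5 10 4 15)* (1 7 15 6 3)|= |(1 7 15 2 5 10 4 6 3)|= 9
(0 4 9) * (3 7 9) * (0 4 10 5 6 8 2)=(0 10 5 6 8 2)(3 7 9 4)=[10, 1, 0, 7, 3, 6, 8, 9, 2, 4, 5]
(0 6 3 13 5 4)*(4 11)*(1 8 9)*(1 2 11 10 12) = (0 6 3 13 5 10 12 1 8 9 2 11 4) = [6, 8, 11, 13, 0, 10, 3, 7, 9, 2, 12, 4, 1, 5]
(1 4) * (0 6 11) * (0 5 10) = (0 6 11 5 10)(1 4) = [6, 4, 2, 3, 1, 10, 11, 7, 8, 9, 0, 5]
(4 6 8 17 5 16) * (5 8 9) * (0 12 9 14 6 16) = [12, 1, 2, 3, 16, 0, 14, 7, 17, 5, 10, 11, 9, 13, 6, 15, 4, 8] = (0 12 9 5)(4 16)(6 14)(8 17)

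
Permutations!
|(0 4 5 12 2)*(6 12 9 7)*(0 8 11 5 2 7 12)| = |(0 4 2 8 11 5 9 12 7 6)| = 10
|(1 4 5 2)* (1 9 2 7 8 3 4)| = 10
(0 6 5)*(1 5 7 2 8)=(0 6 7 2 8 1 5)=[6, 5, 8, 3, 4, 0, 7, 2, 1]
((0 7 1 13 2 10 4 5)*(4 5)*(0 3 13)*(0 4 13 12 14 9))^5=((0 7 1 4 13 2 10 5 3 12 14 9))^5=(0 2 14 4 3 7 10 9 13 12 1 5)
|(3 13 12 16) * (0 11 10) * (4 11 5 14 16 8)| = 11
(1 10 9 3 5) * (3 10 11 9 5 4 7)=(1 11 9 10 5)(3 4 7)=[0, 11, 2, 4, 7, 1, 6, 3, 8, 10, 5, 9]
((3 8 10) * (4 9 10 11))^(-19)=(3 10 9 4 11 8)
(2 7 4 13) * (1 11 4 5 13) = (1 11 4)(2 7 5 13) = [0, 11, 7, 3, 1, 13, 6, 5, 8, 9, 10, 4, 12, 2]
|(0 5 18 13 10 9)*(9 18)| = 3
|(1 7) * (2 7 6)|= 4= |(1 6 2 7)|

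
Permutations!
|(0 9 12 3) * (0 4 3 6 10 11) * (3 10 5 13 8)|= |(0 9 12 6 5 13 8 3 4 10 11)|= 11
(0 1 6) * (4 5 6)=(0 1 4 5 6)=[1, 4, 2, 3, 5, 6, 0]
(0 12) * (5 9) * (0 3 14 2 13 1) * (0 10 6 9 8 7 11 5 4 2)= (0 12 3 14)(1 10 6 9 4 2 13)(5 8 7 11)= [12, 10, 13, 14, 2, 8, 9, 11, 7, 4, 6, 5, 3, 1, 0]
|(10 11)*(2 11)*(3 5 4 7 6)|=|(2 11 10)(3 5 4 7 6)|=15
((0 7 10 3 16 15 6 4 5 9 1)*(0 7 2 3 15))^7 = ((0 2 3 16)(1 7 10 15 6 4 5 9))^7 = (0 16 3 2)(1 9 5 4 6 15 10 7)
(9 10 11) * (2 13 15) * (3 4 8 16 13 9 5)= (2 9 10 11 5 3 4 8 16 13 15)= [0, 1, 9, 4, 8, 3, 6, 7, 16, 10, 11, 5, 12, 15, 14, 2, 13]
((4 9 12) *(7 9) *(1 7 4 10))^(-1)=(1 10 12 9 7)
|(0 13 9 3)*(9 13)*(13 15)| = |(0 9 3)(13 15)| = 6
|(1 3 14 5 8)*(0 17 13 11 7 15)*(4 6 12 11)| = |(0 17 13 4 6 12 11 7 15)(1 3 14 5 8)| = 45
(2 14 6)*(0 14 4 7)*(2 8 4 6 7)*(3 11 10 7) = [14, 1, 6, 11, 2, 5, 8, 0, 4, 9, 7, 10, 12, 13, 3] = (0 14 3 11 10 7)(2 6 8 4)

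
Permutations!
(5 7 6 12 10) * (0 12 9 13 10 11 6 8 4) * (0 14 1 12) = [0, 12, 2, 3, 14, 7, 9, 8, 4, 13, 5, 6, 11, 10, 1] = (1 12 11 6 9 13 10 5 7 8 4 14)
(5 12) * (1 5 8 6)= [0, 5, 2, 3, 4, 12, 1, 7, 6, 9, 10, 11, 8]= (1 5 12 8 6)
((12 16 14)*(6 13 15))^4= (6 13 15)(12 16 14)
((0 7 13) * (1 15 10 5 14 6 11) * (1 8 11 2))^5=(0 13 7)(1 6 5 15 2 14 10)(8 11)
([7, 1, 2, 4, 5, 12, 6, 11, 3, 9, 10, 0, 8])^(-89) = [7, 1, 2, 4, 5, 12, 6, 11, 3, 9, 10, 0, 8]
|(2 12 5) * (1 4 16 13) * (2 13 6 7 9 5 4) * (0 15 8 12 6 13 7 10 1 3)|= |(0 15 8 12 4 16 13 3)(1 2 6 10)(5 7 9)|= 24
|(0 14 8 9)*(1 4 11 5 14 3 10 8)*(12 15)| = 10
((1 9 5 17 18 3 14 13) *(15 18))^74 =((1 9 5 17 15 18 3 14 13))^74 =(1 5 15 3 13 9 17 18 14)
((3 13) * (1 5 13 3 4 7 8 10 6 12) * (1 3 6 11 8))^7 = ((1 5 13 4 7)(3 6 12)(8 10 11))^7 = (1 13 7 5 4)(3 6 12)(8 10 11)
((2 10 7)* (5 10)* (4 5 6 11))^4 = (2 5 6 10 11 7 4)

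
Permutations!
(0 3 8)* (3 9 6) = (0 9 6 3 8) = [9, 1, 2, 8, 4, 5, 3, 7, 0, 6]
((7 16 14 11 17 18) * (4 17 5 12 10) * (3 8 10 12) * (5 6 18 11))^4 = ((3 8 10 4 17 11 6 18 7 16 14 5))^4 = (3 17 7)(4 18 5)(6 14 10)(8 11 16)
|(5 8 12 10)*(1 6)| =4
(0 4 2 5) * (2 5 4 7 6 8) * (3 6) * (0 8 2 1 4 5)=[7, 4, 5, 6, 0, 8, 2, 3, 1]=(0 7 3 6 2 5 8 1 4)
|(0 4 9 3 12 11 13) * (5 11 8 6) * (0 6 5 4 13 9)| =12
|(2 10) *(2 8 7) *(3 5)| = |(2 10 8 7)(3 5)| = 4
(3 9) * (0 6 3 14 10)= (0 6 3 9 14 10)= [6, 1, 2, 9, 4, 5, 3, 7, 8, 14, 0, 11, 12, 13, 10]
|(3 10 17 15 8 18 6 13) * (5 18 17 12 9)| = |(3 10 12 9 5 18 6 13)(8 17 15)| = 24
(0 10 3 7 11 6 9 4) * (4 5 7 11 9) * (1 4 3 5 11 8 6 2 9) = (0 10 5 7 1 4)(2 9 11)(3 8 6) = [10, 4, 9, 8, 0, 7, 3, 1, 6, 11, 5, 2]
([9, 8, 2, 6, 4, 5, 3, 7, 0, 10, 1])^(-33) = [10, 0, 2, 6, 4, 5, 3, 7, 9, 1, 8]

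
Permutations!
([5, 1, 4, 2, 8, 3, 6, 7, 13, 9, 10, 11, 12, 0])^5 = (0 8 2 5 13 4 3)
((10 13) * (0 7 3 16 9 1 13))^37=((0 7 3 16 9 1 13 10))^37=(0 1 3 10 9 7 13 16)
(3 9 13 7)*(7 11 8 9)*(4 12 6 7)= (3 4 12 6 7)(8 9 13 11)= [0, 1, 2, 4, 12, 5, 7, 3, 9, 13, 10, 8, 6, 11]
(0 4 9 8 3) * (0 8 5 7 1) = (0 4 9 5 7 1)(3 8) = [4, 0, 2, 8, 9, 7, 6, 1, 3, 5]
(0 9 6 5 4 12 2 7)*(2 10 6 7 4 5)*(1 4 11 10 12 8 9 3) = (12)(0 3 1 4 8 9 7)(2 11 10 6) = [3, 4, 11, 1, 8, 5, 2, 0, 9, 7, 6, 10, 12]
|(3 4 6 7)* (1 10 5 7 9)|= |(1 10 5 7 3 4 6 9)|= 8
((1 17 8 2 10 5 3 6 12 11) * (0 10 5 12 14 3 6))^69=(0 6 8 11)(1 10 14 2)(3 5 17 12)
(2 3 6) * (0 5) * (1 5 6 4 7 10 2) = (0 6 1 5)(2 3 4 7 10) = [6, 5, 3, 4, 7, 0, 1, 10, 8, 9, 2]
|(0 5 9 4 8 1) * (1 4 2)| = 10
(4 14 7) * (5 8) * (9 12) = (4 14 7)(5 8)(9 12) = [0, 1, 2, 3, 14, 8, 6, 4, 5, 12, 10, 11, 9, 13, 7]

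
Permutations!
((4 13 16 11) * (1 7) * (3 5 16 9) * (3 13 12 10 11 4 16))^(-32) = ((1 7)(3 5)(4 12 10 11 16)(9 13))^(-32) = (4 11 12 16 10)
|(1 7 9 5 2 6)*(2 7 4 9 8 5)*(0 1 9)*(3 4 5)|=21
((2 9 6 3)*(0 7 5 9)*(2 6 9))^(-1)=(9)(0 2 5 7)(3 6)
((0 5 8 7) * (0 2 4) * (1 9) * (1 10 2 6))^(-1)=((0 5 8 7 6 1 9 10 2 4))^(-1)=(0 4 2 10 9 1 6 7 8 5)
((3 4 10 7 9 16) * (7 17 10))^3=(3 9 4 16 7)(10 17)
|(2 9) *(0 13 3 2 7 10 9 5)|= 15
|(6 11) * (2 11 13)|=|(2 11 6 13)|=4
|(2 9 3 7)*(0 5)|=4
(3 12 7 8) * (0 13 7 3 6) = (0 13 7 8 6)(3 12) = [13, 1, 2, 12, 4, 5, 0, 8, 6, 9, 10, 11, 3, 7]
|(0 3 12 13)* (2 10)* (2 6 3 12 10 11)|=|(0 12 13)(2 11)(3 10 6)|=6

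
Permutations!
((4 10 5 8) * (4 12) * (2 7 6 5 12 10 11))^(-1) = (2 11 4 12 10 8 5 6 7)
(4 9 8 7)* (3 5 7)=(3 5 7 4 9 8)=[0, 1, 2, 5, 9, 7, 6, 4, 3, 8]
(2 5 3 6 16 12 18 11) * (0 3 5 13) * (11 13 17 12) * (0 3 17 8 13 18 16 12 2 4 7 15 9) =(18)(0 17 2 8 13 3 6 12 16 11 4 7 15 9) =[17, 1, 8, 6, 7, 5, 12, 15, 13, 0, 10, 4, 16, 3, 14, 9, 11, 2, 18]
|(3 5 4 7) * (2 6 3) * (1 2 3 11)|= |(1 2 6 11)(3 5 4 7)|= 4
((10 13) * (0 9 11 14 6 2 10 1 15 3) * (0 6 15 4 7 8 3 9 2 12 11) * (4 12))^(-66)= (0 1 15 10 11)(2 12 9 13 14)(3 8 7 4 6)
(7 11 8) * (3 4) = (3 4)(7 11 8) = [0, 1, 2, 4, 3, 5, 6, 11, 7, 9, 10, 8]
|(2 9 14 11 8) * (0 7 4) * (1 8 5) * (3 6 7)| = 35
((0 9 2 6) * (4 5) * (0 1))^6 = (0 9 2 6 1)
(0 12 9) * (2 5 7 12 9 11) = [9, 1, 5, 3, 4, 7, 6, 12, 8, 0, 10, 2, 11] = (0 9)(2 5 7 12 11)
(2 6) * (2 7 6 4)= (2 4)(6 7)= [0, 1, 4, 3, 2, 5, 7, 6]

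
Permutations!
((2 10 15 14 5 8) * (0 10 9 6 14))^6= ((0 10 15)(2 9 6 14 5 8))^6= (15)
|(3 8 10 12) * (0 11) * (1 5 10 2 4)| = |(0 11)(1 5 10 12 3 8 2 4)| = 8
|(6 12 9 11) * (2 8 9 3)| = 7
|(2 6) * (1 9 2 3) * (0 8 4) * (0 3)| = 8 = |(0 8 4 3 1 9 2 6)|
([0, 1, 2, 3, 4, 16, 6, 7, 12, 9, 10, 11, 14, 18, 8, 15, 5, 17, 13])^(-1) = (5 16)(8 14 12)(13 18)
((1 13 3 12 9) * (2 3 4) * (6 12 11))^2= (1 4 3 6 9 13 2 11 12)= ((1 13 4 2 3 11 6 12 9))^2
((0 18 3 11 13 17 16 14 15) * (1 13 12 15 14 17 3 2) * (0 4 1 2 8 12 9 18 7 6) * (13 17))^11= ((0 7 6)(1 17 16 13 3 11 9 18 8 12 15 4))^11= (0 6 7)(1 4 15 12 8 18 9 11 3 13 16 17)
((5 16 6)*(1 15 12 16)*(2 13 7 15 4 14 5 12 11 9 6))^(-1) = ((1 4 14 5)(2 13 7 15 11 9 6 12 16))^(-1) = (1 5 14 4)(2 16 12 6 9 11 15 7 13)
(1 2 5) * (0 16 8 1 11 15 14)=[16, 2, 5, 3, 4, 11, 6, 7, 1, 9, 10, 15, 12, 13, 0, 14, 8]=(0 16 8 1 2 5 11 15 14)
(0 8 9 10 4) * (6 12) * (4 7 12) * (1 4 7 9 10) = [8, 4, 2, 3, 0, 5, 7, 12, 10, 1, 9, 11, 6] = (0 8 10 9 1 4)(6 7 12)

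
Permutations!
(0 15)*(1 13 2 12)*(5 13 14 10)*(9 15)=(0 9 15)(1 14 10 5 13 2 12)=[9, 14, 12, 3, 4, 13, 6, 7, 8, 15, 5, 11, 1, 2, 10, 0]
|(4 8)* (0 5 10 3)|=|(0 5 10 3)(4 8)|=4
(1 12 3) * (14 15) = (1 12 3)(14 15) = [0, 12, 2, 1, 4, 5, 6, 7, 8, 9, 10, 11, 3, 13, 15, 14]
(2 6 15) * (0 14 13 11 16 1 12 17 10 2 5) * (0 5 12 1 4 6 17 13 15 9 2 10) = (0 14 15 12 13 11 16 4 6 9 2 17) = [14, 1, 17, 3, 6, 5, 9, 7, 8, 2, 10, 16, 13, 11, 15, 12, 4, 0]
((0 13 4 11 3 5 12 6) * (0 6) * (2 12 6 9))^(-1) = ((0 13 4 11 3 5 6 9 2 12))^(-1) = (0 12 2 9 6 5 3 11 4 13)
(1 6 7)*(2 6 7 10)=[0, 7, 6, 3, 4, 5, 10, 1, 8, 9, 2]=(1 7)(2 6 10)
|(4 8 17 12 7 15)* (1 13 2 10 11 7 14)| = |(1 13 2 10 11 7 15 4 8 17 12 14)| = 12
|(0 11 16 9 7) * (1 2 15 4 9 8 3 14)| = 12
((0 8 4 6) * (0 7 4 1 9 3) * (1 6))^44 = (0 4)(1 8)(3 7)(6 9)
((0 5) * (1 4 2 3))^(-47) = (0 5)(1 4 2 3)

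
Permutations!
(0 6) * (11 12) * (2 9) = (0 6)(2 9)(11 12) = [6, 1, 9, 3, 4, 5, 0, 7, 8, 2, 10, 12, 11]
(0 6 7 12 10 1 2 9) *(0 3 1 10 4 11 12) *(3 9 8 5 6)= (0 3 1 2 8 5 6 7)(4 11 12)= [3, 2, 8, 1, 11, 6, 7, 0, 5, 9, 10, 12, 4]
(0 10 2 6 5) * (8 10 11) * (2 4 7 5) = (0 11 8 10 4 7 5)(2 6) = [11, 1, 6, 3, 7, 0, 2, 5, 10, 9, 4, 8]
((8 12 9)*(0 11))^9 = (12)(0 11)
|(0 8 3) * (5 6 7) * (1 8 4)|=15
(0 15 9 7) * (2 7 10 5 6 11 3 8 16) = (0 15 9 10 5 6 11 3 8 16 2 7) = [15, 1, 7, 8, 4, 6, 11, 0, 16, 10, 5, 3, 12, 13, 14, 9, 2]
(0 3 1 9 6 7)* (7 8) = [3, 9, 2, 1, 4, 5, 8, 0, 7, 6] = (0 3 1 9 6 8 7)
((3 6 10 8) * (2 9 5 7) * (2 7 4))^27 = ((2 9 5 4)(3 6 10 8))^27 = (2 4 5 9)(3 8 10 6)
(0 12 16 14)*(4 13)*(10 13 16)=[12, 1, 2, 3, 16, 5, 6, 7, 8, 9, 13, 11, 10, 4, 0, 15, 14]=(0 12 10 13 4 16 14)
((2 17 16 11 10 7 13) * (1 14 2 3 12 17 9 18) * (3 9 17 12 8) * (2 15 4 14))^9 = ((1 2 17 16 11 10 7 13 9 18)(3 8)(4 14 15))^9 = (1 18 9 13 7 10 11 16 17 2)(3 8)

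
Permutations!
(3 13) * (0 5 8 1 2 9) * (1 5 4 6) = (0 4 6 1 2 9)(3 13)(5 8) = [4, 2, 9, 13, 6, 8, 1, 7, 5, 0, 10, 11, 12, 3]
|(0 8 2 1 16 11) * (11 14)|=|(0 8 2 1 16 14 11)|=7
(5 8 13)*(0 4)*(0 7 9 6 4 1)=(0 1)(4 7 9 6)(5 8 13)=[1, 0, 2, 3, 7, 8, 4, 9, 13, 6, 10, 11, 12, 5]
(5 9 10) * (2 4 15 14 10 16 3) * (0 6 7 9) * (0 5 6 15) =(0 15 14 10 6 7 9 16 3 2 4) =[15, 1, 4, 2, 0, 5, 7, 9, 8, 16, 6, 11, 12, 13, 10, 14, 3]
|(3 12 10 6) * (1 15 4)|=12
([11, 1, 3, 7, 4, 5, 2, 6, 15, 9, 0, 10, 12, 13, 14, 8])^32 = (15)(0 10 11)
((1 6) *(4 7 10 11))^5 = ((1 6)(4 7 10 11))^5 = (1 6)(4 7 10 11)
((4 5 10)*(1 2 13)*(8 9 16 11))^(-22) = (1 13 2)(4 10 5)(8 16)(9 11)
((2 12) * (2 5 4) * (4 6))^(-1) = (2 4 6 5 12)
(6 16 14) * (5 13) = (5 13)(6 16 14) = [0, 1, 2, 3, 4, 13, 16, 7, 8, 9, 10, 11, 12, 5, 6, 15, 14]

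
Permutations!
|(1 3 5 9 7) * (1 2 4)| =|(1 3 5 9 7 2 4)| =7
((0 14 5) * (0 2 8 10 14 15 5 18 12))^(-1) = (0 12 18 14 10 8 2 5 15)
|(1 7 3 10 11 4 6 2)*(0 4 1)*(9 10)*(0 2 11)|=|(0 4 6 11 1 7 3 9 10)|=9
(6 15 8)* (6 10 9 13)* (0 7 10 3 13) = [7, 1, 2, 13, 4, 5, 15, 10, 3, 0, 9, 11, 12, 6, 14, 8] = (0 7 10 9)(3 13 6 15 8)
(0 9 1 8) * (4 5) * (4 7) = (0 9 1 8)(4 5 7) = [9, 8, 2, 3, 5, 7, 6, 4, 0, 1]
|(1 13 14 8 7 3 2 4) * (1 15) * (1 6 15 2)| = 6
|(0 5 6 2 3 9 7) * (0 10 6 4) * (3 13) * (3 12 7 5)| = 30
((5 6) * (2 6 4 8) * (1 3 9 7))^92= ((1 3 9 7)(2 6 5 4 8))^92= (9)(2 5 8 6 4)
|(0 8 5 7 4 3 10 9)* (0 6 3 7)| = 12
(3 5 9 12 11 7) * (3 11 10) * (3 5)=[0, 1, 2, 3, 4, 9, 6, 11, 8, 12, 5, 7, 10]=(5 9 12 10)(7 11)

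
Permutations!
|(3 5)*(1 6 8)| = |(1 6 8)(3 5)| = 6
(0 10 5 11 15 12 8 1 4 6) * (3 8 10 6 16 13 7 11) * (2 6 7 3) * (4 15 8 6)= (0 7 11 8 1 15 12 10 5 2 4 16 13 3 6)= [7, 15, 4, 6, 16, 2, 0, 11, 1, 9, 5, 8, 10, 3, 14, 12, 13]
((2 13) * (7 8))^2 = (13)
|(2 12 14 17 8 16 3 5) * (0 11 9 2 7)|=12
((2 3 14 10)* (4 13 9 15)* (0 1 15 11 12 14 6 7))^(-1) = ((0 1 15 4 13 9 11 12 14 10 2 3 6 7))^(-1) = (0 7 6 3 2 10 14 12 11 9 13 4 15 1)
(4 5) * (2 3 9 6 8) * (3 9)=(2 9 6 8)(4 5)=[0, 1, 9, 3, 5, 4, 8, 7, 2, 6]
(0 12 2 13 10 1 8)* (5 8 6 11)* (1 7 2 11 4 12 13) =[13, 6, 1, 3, 12, 8, 4, 2, 0, 9, 7, 5, 11, 10] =(0 13 10 7 2 1 6 4 12 11 5 8)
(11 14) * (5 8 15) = [0, 1, 2, 3, 4, 8, 6, 7, 15, 9, 10, 14, 12, 13, 11, 5] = (5 8 15)(11 14)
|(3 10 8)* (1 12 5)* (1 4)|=12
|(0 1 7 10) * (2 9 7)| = 6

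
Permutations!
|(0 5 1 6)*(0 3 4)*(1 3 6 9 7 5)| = 7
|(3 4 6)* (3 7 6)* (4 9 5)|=|(3 9 5 4)(6 7)|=4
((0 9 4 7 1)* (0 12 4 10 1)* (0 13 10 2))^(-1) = (0 2 9)(1 10 13 7 4 12)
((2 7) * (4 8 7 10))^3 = ((2 10 4 8 7))^3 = (2 8 10 7 4)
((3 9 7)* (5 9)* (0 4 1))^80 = (9)(0 1 4)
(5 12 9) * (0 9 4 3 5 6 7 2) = (0 9 6 7 2)(3 5 12 4) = [9, 1, 0, 5, 3, 12, 7, 2, 8, 6, 10, 11, 4]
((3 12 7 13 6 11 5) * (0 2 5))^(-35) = ((0 2 5 3 12 7 13 6 11))^(-35) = (0 2 5 3 12 7 13 6 11)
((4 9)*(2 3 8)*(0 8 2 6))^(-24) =(9)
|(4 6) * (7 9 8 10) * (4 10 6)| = |(6 10 7 9 8)| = 5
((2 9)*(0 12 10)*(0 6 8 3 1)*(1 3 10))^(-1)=(0 1 12)(2 9)(6 10 8)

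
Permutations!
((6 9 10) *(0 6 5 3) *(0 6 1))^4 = (3 5 10 9 6)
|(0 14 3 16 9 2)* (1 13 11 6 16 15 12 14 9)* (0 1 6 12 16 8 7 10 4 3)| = 8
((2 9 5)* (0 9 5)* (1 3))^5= (0 9)(1 3)(2 5)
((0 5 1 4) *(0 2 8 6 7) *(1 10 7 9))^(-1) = (0 7 10 5)(1 9 6 8 2 4)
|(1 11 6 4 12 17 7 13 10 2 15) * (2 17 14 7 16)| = 13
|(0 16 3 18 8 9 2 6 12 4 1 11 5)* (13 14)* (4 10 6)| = 66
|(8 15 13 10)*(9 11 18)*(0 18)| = 4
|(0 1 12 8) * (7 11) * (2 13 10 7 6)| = |(0 1 12 8)(2 13 10 7 11 6)| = 12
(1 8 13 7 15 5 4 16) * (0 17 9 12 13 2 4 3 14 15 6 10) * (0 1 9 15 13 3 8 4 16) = (0 17 15 5 8 2 16 9 12 3 14 13 7 6 10 1 4) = [17, 4, 16, 14, 0, 8, 10, 6, 2, 12, 1, 11, 3, 7, 13, 5, 9, 15]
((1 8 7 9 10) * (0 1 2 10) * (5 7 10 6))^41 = (0 6 1 5 8 7 10 9 2)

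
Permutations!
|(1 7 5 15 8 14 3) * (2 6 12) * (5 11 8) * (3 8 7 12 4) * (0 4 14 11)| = 22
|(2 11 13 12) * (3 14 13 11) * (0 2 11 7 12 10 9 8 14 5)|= |(0 2 3 5)(7 12 11)(8 14 13 10 9)|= 60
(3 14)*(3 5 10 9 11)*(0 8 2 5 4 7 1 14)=(0 8 2 5 10 9 11 3)(1 14 4 7)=[8, 14, 5, 0, 7, 10, 6, 1, 2, 11, 9, 3, 12, 13, 4]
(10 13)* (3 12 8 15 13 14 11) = [0, 1, 2, 12, 4, 5, 6, 7, 15, 9, 14, 3, 8, 10, 11, 13] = (3 12 8 15 13 10 14 11)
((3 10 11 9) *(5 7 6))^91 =((3 10 11 9)(5 7 6))^91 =(3 9 11 10)(5 7 6)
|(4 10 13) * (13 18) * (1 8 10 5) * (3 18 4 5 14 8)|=20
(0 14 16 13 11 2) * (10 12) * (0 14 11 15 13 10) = (0 11 2 14 16 10 12)(13 15) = [11, 1, 14, 3, 4, 5, 6, 7, 8, 9, 12, 2, 0, 15, 16, 13, 10]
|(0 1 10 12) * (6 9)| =|(0 1 10 12)(6 9)| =4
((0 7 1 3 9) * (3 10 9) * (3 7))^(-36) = ((0 3 7 1 10 9))^(-36) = (10)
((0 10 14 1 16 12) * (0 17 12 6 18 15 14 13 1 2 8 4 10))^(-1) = (1 13 10 4 8 2 14 15 18 6 16)(12 17)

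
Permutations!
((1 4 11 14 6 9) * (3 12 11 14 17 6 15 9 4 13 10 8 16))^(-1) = ((1 13 10 8 16 3 12 11 17 6 4 14 15 9))^(-1) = (1 9 15 14 4 6 17 11 12 3 16 8 10 13)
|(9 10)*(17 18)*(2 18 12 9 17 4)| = 12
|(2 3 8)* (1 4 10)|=|(1 4 10)(2 3 8)|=3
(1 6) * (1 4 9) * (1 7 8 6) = [0, 1, 2, 3, 9, 5, 4, 8, 6, 7] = (4 9 7 8 6)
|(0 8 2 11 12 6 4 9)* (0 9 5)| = 8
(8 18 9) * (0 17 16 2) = [17, 1, 0, 3, 4, 5, 6, 7, 18, 8, 10, 11, 12, 13, 14, 15, 2, 16, 9] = (0 17 16 2)(8 18 9)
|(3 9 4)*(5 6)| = |(3 9 4)(5 6)| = 6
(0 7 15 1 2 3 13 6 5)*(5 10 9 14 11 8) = (0 7 15 1 2 3 13 6 10 9 14 11 8 5) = [7, 2, 3, 13, 4, 0, 10, 15, 5, 14, 9, 8, 12, 6, 11, 1]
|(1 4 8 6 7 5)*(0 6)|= |(0 6 7 5 1 4 8)|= 7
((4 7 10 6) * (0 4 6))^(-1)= ((0 4 7 10))^(-1)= (0 10 7 4)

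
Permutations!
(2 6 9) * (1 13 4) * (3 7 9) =(1 13 4)(2 6 3 7 9) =[0, 13, 6, 7, 1, 5, 3, 9, 8, 2, 10, 11, 12, 4]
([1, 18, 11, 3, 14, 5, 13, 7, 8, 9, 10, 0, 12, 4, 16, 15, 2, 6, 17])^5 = [13, 4, 17, 3, 0, 5, 2, 7, 8, 9, 10, 6, 12, 11, 1, 15, 18, 16, 14]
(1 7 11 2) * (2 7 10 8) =[0, 10, 1, 3, 4, 5, 6, 11, 2, 9, 8, 7] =(1 10 8 2)(7 11)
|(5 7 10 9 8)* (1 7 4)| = |(1 7 10 9 8 5 4)| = 7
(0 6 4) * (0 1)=(0 6 4 1)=[6, 0, 2, 3, 1, 5, 4]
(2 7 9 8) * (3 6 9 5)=(2 7 5 3 6 9 8)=[0, 1, 7, 6, 4, 3, 9, 5, 2, 8]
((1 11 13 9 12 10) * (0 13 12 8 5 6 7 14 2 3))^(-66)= (0 5 2 9 7)(1 12)(3 8 14 13 6)(10 11)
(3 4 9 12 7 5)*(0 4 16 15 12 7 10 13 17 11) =[4, 1, 2, 16, 9, 3, 6, 5, 8, 7, 13, 0, 10, 17, 14, 12, 15, 11] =(0 4 9 7 5 3 16 15 12 10 13 17 11)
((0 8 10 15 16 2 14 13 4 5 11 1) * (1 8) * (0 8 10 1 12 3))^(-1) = (0 3 12)(1 8)(2 16 15 10 11 5 4 13 14)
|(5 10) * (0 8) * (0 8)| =2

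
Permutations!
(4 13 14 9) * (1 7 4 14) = (1 7 4 13)(9 14) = [0, 7, 2, 3, 13, 5, 6, 4, 8, 14, 10, 11, 12, 1, 9]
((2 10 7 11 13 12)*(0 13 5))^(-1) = (0 5 11 7 10 2 12 13)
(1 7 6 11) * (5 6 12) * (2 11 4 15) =(1 7 12 5 6 4 15 2 11) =[0, 7, 11, 3, 15, 6, 4, 12, 8, 9, 10, 1, 5, 13, 14, 2]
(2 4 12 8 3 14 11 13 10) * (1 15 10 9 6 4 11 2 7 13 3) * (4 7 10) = [0, 15, 11, 14, 12, 5, 7, 13, 1, 6, 10, 3, 8, 9, 2, 4] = (1 15 4 12 8)(2 11 3 14)(6 7 13 9)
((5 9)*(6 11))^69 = ((5 9)(6 11))^69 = (5 9)(6 11)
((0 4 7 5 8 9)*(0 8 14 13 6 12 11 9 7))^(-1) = ((0 4)(5 14 13 6 12 11 9 8 7))^(-1) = (0 4)(5 7 8 9 11 12 6 13 14)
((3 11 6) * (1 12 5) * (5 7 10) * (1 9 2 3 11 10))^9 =((1 12 7)(2 3 10 5 9)(6 11))^9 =(12)(2 9 5 10 3)(6 11)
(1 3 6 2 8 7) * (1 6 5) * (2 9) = (1 3 5)(2 8 7 6 9) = [0, 3, 8, 5, 4, 1, 9, 6, 7, 2]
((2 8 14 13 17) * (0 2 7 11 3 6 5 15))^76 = ((0 2 8 14 13 17 7 11 3 6 5 15))^76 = (0 13 3)(2 17 6)(5 8 7)(11 15 14)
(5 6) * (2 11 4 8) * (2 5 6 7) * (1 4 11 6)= [0, 4, 6, 3, 8, 7, 1, 2, 5, 9, 10, 11]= (11)(1 4 8 5 7 2 6)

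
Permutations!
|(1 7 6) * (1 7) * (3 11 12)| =6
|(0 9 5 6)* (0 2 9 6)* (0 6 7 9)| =6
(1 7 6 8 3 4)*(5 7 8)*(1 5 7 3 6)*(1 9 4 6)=[0, 8, 2, 6, 5, 3, 7, 9, 1, 4]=(1 8)(3 6 7 9 4 5)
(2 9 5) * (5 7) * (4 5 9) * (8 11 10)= (2 4 5)(7 9)(8 11 10)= [0, 1, 4, 3, 5, 2, 6, 9, 11, 7, 8, 10]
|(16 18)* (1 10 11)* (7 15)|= |(1 10 11)(7 15)(16 18)|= 6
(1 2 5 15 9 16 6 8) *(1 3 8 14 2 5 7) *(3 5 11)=[0, 11, 7, 8, 4, 15, 14, 1, 5, 16, 10, 3, 12, 13, 2, 9, 6]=(1 11 3 8 5 15 9 16 6 14 2 7)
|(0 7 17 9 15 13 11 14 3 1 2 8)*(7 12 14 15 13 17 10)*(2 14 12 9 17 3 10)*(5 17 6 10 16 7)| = |(0 9 13 11 15 3 1 14 16 7 2 8)(5 17 6 10)| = 12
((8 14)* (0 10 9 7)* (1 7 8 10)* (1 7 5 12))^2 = ((0 7)(1 5 12)(8 14 10 9))^2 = (1 12 5)(8 10)(9 14)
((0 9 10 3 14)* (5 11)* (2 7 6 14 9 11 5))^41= ((0 11 2 7 6 14)(3 9 10))^41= (0 14 6 7 2 11)(3 10 9)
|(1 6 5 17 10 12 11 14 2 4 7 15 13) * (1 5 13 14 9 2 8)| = |(1 6 13 5 17 10 12 11 9 2 4 7 15 14 8)| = 15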